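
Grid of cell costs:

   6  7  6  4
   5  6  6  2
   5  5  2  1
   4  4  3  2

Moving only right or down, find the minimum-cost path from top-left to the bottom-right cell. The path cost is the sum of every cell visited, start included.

26

Best path: r0c0 -> r1c0 -> r2c0 -> r2c1 -> r2c2 -> r2c3 -> r3c3
Cost: 6 + 5 + 5 + 5 + 2 + 1 + 2 = 26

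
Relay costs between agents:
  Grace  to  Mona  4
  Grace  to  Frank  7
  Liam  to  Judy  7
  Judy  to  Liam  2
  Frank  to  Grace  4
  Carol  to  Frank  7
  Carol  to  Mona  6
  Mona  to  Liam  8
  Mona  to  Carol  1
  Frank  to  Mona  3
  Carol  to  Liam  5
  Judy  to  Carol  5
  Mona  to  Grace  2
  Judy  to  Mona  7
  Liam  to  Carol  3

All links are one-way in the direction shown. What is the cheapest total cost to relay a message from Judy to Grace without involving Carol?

9

Paths from Judy to Grace avoiding Carol:
Judy→Mona→Grace: 7 + 2 = 9
Shortest: 9.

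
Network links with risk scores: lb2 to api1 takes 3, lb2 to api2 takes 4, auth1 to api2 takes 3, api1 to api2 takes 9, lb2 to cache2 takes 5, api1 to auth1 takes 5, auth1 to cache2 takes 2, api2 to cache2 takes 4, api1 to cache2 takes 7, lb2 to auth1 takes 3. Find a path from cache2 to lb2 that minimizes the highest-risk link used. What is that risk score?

3

Comparing a few candidate routes:
cache2 -> auth1 -> lb2: max(2, 3) = 3
cache2 -> api2 -> auth1 -> lb2: max(4, 3, 3) = 4
cache2 -> api2 -> lb2: max(4, 4) = 4
Smallest bottleneck: 3.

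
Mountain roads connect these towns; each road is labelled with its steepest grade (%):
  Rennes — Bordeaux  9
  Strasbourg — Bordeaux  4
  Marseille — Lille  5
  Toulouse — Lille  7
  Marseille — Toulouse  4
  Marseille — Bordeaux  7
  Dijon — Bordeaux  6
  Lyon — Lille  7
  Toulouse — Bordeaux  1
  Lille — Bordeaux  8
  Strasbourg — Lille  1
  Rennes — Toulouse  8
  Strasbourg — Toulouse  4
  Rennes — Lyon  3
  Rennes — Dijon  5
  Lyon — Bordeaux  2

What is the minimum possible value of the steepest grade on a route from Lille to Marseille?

Checking several routes:
Lille -> Toulouse -> Strasbourg -> Bordeaux -> Marseille: max(7, 4, 4, 7) = 7
Lille -> Marseille: max(5) = 5
Lille -> Strasbourg -> Toulouse -> Marseille: max(1, 4, 4) = 4
Lille -> Toulouse -> Marseille: max(7, 4) = 7
Lille -> Strasbourg -> Bordeaux -> Toulouse -> Marseille: max(1, 4, 1, 4) = 4
Lille -> Toulouse -> Bordeaux -> Marseille: max(7, 1, 7) = 7
Best route has worst link 4%.

4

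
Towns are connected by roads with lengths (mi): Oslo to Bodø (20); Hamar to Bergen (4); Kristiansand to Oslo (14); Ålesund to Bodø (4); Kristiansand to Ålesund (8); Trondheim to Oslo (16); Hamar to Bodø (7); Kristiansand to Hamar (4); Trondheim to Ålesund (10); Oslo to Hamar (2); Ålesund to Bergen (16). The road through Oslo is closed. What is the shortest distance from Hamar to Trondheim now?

21

Paths from Hamar to Trondheim avoiding Oslo:
Hamar → Kristiansand → Ålesund → Trondheim: 4 + 8 + 10 = 22
Hamar → Bodø → Ålesund → Trondheim: 7 + 4 + 10 = 21
Hamar → Bergen → Ålesund → Trondheim: 4 + 16 + 10 = 30
The minimum is 21 mi.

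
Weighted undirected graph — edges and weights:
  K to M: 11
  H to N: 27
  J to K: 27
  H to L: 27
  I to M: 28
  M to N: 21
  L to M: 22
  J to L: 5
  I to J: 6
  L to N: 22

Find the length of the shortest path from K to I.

33

A few of the K→I routes:
K→M→N→L→J→I: 11 + 21 + 22 + 5 + 6 = 65
K→M→I: 11 + 28 = 39
K→J→I: 27 + 6 = 33
K→M→L→J→I: 11 + 22 + 5 + 6 = 44
The minimum is 33.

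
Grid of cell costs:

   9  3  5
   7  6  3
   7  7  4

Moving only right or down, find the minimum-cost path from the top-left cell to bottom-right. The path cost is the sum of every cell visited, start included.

Cheapest: [0,0] → [0,1] → [0,2] → [1,2] → [2,2]
  9 + 3 + 5 + 3 + 4 = 24

24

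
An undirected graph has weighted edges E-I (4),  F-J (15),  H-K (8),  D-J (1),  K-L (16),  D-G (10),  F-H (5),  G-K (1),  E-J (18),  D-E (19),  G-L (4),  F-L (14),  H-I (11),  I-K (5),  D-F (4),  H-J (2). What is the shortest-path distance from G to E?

A few of the G→E routes:
G → K → H → I → E: 1 + 8 + 11 + 4 = 24
G → D → J → H → I → E: 10 + 1 + 2 + 11 + 4 = 28
G → K → I → E: 1 + 5 + 4 = 10
Shortest: 10.

10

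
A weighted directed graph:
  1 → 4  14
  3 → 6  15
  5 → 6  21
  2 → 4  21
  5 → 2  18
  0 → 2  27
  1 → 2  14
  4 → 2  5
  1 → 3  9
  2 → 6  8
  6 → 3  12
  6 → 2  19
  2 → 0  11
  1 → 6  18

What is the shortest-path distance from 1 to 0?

Paths from 1 to 0:
1 -> 4 -> 2 -> 0: 14 + 5 + 11 = 30
1 -> 2 -> 0: 14 + 11 = 25
1 -> 6 -> 2 -> 0: 18 + 19 + 11 = 48
1 -> 3 -> 6 -> 2 -> 0: 9 + 15 + 19 + 11 = 54
The minimum is 25.

25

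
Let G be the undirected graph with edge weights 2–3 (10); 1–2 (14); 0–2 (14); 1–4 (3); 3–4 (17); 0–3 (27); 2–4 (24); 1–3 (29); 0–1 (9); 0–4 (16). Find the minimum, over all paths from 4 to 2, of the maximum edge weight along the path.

A few of the 4→2 routes:
4→1→2: max(3, 14) = 14
4→0→1→2: max(16, 9, 14) = 16
4→0→2: max(16, 14) = 16
4→2: max(24) = 24
4→1→0→2: max(3, 9, 14) = 14
4→3→2: max(17, 10) = 17
Best route has worst link 14.

14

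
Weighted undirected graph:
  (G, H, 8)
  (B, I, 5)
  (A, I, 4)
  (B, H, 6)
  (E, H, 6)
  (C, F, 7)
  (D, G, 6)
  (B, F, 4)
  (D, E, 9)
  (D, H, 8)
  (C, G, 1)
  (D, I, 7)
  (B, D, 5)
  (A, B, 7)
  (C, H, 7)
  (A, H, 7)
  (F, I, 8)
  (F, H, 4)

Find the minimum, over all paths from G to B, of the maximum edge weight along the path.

Checking several routes:
G→C→H→A→I→D→B: max(1, 7, 7, 4, 7, 5) = 7
G→C→H→A→B: max(1, 7, 7, 7) = 7
G→C→H→F→B: max(1, 7, 4, 4) = 7
G→C→H→A→I→B: max(1, 7, 7, 4, 5) = 7
G→C→H→B: max(1, 7, 6) = 7
G→D→B: max(6, 5) = 6
The minimum achievable maximum is 6.

6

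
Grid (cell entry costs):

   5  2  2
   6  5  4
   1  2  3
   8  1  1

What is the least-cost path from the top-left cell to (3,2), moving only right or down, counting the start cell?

16

Path [0,0] → [0,1] → [1,1] → [2,1] → [3,1] → [3,2]: 5 + 2 + 5 + 2 + 1 + 1 = 16.
For comparison, the top-then-right route costs 17.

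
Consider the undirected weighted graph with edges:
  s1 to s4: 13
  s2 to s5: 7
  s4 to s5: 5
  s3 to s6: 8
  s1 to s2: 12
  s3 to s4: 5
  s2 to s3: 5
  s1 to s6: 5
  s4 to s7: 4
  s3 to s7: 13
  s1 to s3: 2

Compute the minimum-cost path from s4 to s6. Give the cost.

Comparing a few candidate routes:
s4 - s1 - s6: 13 + 5 = 18
s4 - s7 - s3 - s1 - s6: 4 + 13 + 2 + 5 = 24
s4 - s1 - s3 - s6: 13 + 2 + 8 = 23
s4 - s3 - s1 - s6: 5 + 2 + 5 = 12
s4 - s3 - s6: 5 + 8 = 13
Best route has total 12.

12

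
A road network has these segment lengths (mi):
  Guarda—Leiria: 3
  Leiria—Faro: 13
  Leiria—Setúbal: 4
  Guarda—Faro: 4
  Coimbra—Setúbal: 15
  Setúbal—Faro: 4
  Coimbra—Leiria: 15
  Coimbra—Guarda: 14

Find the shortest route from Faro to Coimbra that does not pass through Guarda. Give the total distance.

19

Comparing a few candidate routes:
Faro-Setúbal-Coimbra: 4 + 15 = 19
Faro-Setúbal-Leiria-Coimbra: 4 + 4 + 15 = 23
Faro-Leiria-Coimbra: 13 + 15 = 28
Shortest: 19 mi.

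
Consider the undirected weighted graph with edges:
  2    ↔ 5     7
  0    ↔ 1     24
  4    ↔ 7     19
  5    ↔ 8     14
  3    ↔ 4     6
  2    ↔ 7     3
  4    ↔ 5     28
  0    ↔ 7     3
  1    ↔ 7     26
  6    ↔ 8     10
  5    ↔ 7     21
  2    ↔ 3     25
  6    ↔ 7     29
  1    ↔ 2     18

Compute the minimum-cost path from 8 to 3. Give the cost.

46

Checking several routes:
8→5→4→3: 14 + 28 + 6 = 48
8→5→2→3: 14 + 7 + 25 = 46
8→5→7→4→3: 14 + 21 + 19 + 6 = 60
8→5→2→7→4→3: 14 + 7 + 3 + 19 + 6 = 49
Best route has total 46.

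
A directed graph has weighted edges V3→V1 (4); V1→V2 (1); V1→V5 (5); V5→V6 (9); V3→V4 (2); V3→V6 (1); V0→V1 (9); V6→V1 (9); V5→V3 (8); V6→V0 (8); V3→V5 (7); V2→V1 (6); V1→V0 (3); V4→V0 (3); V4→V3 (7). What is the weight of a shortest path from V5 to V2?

A few of the V5→V2 routes:
V5 → V3 → V1 → V2: 8 + 4 + 1 = 13
V5 → V3 → V6 → V1 → V2: 8 + 1 + 9 + 1 = 19
V5 → V6 → V1 → V2: 9 + 9 + 1 = 19
Shortest: 13.

13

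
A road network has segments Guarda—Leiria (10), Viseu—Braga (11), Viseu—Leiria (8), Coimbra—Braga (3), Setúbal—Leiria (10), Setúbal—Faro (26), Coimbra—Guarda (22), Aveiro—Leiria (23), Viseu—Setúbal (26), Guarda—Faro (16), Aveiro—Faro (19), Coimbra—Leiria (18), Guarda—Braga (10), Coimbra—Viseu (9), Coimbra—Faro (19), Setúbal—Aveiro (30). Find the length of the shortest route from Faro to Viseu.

Comparing a few candidate routes:
Faro-Coimbra-Viseu: 19 + 9 = 28
Faro-Guarda-Braga-Viseu: 16 + 10 + 11 = 37
Faro-Coimbra-Braga-Viseu: 19 + 3 + 11 = 33
Faro-Guarda-Leiria-Viseu: 16 + 10 + 8 = 34
Shortest: 28.

28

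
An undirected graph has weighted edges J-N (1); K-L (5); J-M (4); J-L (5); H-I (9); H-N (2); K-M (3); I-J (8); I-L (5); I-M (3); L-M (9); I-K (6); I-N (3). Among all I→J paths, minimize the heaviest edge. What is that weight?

3

Some routes from I to J:
I-N-J: max(3, 1) = 3
I-M-J: max(3, 4) = 4
I-L-K-M-J: max(5, 5, 3, 4) = 5
Smallest bottleneck: 3.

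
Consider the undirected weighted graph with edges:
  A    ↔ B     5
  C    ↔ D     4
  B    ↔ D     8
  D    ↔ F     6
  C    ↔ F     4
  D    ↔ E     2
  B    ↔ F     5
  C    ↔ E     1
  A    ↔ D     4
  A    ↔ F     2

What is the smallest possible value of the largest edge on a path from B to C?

5

Checking several routes:
B→F→C: max(5, 4) = 5
B→A→D→E→C: max(5, 4, 2, 1) = 5
B→F→A→D→E→C: max(5, 2, 4, 2, 1) = 5
B→A→F→C: max(5, 2, 4) = 5
B→F→A→D→C: max(5, 2, 4, 4) = 5
B→A→D→C: max(5, 4, 4) = 5
Smallest bottleneck: 5.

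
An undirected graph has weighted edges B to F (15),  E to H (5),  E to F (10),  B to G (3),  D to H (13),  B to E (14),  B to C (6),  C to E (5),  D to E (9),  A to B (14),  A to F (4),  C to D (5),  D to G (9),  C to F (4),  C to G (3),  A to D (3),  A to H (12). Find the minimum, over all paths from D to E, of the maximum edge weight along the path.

Some routes from D to E:
D - E: max(9) = 9
D - G - B - C - E: max(9, 3, 6, 5) = 9
D - G - C - E: max(9, 3, 5) = 9
D - A - F - C - E: max(3, 4, 4, 5) = 5
D - C - E: max(5, 5) = 5
Smallest bottleneck: 5.

5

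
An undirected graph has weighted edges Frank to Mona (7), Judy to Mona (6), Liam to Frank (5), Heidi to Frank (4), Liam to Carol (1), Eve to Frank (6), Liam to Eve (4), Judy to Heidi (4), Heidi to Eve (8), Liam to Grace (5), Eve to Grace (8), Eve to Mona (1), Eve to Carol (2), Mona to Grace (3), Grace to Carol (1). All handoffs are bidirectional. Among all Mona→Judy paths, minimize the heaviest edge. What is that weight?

Checking several routes:
Mona → Grace → Liam → Frank → Heidi → Judy: max(3, 5, 5, 4, 4) = 5
Mona → Eve → Carol → Grace → Liam → Frank → Heidi → Judy: max(1, 2, 1, 5, 5, 4, 4) = 5
Mona → Eve → Liam → Frank → Heidi → Judy: max(1, 4, 5, 4, 4) = 5
Mona → Eve → Carol → Liam → Frank → Heidi → Judy: max(1, 2, 1, 5, 4, 4) = 5
The minimum achievable maximum is 5.

5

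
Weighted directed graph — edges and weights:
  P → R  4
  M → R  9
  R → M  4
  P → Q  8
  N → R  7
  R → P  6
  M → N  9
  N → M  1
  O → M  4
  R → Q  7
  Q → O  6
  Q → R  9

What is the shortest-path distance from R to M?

4

Candidate routes:
R -> M: 4
R -> P -> Q -> O -> M: 6 + 8 + 6 + 4 = 24
R -> Q -> O -> M: 7 + 6 + 4 = 17
Best route has total 4.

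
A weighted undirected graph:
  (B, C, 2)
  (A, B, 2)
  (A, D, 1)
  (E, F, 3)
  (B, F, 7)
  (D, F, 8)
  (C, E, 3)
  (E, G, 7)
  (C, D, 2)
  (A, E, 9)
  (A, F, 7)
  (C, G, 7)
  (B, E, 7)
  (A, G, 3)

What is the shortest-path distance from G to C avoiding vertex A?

7

Checking several routes:
G - E - C: 7 + 3 = 10
G - C: 7
G - E - B - C: 7 + 7 + 2 = 16
Shortest: 7.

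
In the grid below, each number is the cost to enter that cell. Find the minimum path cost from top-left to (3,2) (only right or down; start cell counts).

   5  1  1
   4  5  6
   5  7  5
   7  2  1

Take r0c0 → r0c1 → r0c2 → r1c2 → r2c2 → r3c2 for a total of 5 + 1 + 1 + 6 + 5 + 1 = 19.

19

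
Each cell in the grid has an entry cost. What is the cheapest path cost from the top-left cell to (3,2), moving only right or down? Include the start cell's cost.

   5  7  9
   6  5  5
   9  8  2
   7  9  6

29

One optimal route is (0,0) -> (1,0) -> (1,1) -> (1,2) -> (2,2) -> (3,2).
Its cost is 5 + 6 + 5 + 5 + 2 + 6 = 29.
(Top row then right column would cost 34.)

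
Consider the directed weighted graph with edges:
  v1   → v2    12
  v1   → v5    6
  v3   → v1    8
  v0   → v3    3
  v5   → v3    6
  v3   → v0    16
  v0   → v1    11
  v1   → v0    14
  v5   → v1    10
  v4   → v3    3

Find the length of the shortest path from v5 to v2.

Paths from v5 to v2:
v5 -> v3 -> v0 -> v1 -> v2: 6 + 16 + 11 + 12 = 45
v5 -> v1 -> v2: 10 + 12 = 22
v5 -> v3 -> v1 -> v2: 6 + 8 + 12 = 26
Best route has total 22.

22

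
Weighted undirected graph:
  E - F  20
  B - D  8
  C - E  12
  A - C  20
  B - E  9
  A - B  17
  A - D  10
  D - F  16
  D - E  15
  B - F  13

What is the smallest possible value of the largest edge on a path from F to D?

13

Checking several routes:
F → B → A → D: max(13, 17, 10) = 17
F → E → C → A → B → D: max(20, 12, 20, 17, 8) = 20
F → D: max(16) = 16
F → B → E → D: max(13, 9, 15) = 15
F → E → C → A → D: max(20, 12, 20, 10) = 20
F → B → D: max(13, 8) = 13
Best route has worst link 13.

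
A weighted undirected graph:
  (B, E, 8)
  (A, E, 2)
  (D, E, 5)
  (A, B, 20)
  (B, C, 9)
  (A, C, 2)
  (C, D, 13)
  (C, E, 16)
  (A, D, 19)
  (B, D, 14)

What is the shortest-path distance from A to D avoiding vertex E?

Checking several routes:
A-D: 19
A-C-B-D: 2 + 9 + 14 = 25
A-C-D: 2 + 13 = 15
The minimum is 15.

15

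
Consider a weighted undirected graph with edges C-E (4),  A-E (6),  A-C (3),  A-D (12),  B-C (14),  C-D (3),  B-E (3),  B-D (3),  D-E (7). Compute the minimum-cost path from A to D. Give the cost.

Some routes from A to D:
A→E→C→D: 6 + 4 + 3 = 13
A→C→E→B→D: 3 + 4 + 3 + 3 = 13
A→E→B→D: 6 + 3 + 3 = 12
A→C→D: 3 + 3 = 6
A→D: 12
A→E→D: 6 + 7 = 13
Best route has total 6.

6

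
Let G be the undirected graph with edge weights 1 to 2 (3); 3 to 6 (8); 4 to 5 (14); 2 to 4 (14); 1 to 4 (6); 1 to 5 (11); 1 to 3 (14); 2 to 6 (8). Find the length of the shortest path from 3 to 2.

Checking several routes:
3-1-2: 14 + 3 = 17
3-6-2: 8 + 8 = 16
3-1-4-2: 14 + 6 + 14 = 34
Best route has total 16.

16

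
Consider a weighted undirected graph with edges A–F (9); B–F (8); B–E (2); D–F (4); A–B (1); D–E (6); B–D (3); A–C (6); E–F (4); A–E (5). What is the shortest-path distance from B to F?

Comparing a few candidate routes:
B -> D -> F: 3 + 4 = 7
B -> A -> F: 1 + 9 = 10
B -> F: 8
B -> E -> F: 2 + 4 = 6
B -> A -> E -> F: 1 + 5 + 4 = 10
The minimum is 6.

6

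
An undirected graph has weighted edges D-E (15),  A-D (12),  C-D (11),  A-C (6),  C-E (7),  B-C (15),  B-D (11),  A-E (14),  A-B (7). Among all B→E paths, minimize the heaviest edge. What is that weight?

7

Some routes from B to E:
B -> D -> C -> A -> E: max(11, 11, 6, 14) = 14
B -> D -> A -> C -> E: max(11, 12, 6, 7) = 12
B -> A -> E: max(7, 14) = 14
B -> A -> D -> C -> E: max(7, 12, 11, 7) = 12
B -> A -> C -> E: max(7, 6, 7) = 7
B -> D -> C -> E: max(11, 11, 7) = 11
Best route has worst link 7.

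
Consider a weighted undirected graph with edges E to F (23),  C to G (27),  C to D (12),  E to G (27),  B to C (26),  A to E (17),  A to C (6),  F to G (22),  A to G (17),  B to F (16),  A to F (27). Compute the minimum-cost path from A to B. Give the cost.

Comparing a few candidate routes:
A-E-F-B: 17 + 23 + 16 = 56
A-G-C-B: 17 + 27 + 26 = 70
A-F-B: 27 + 16 = 43
A-C-B: 6 + 26 = 32
A-G-F-B: 17 + 22 + 16 = 55
The minimum is 32.

32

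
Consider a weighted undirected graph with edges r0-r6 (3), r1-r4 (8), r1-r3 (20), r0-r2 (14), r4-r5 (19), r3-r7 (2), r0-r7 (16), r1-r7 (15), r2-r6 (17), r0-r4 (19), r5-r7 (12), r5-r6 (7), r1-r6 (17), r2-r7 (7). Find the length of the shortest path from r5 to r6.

7

Comparing a few candidate routes:
r5→r6: 7
r5→r7→r0→r6: 12 + 16 + 3 = 31
r5→r7→r2→r0→r6: 12 + 7 + 14 + 3 = 36
r5→r4→r0→r6: 19 + 19 + 3 = 41
r5→r7→r2→r6: 12 + 7 + 17 = 36
The minimum is 7.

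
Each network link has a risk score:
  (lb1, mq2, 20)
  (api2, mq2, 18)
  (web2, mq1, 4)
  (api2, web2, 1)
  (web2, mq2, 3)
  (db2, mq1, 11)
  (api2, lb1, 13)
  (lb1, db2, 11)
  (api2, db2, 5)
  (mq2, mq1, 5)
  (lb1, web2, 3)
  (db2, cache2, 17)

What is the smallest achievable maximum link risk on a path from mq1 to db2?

5

Checking several routes:
mq1 → web2 → api2 → db2: max(4, 1, 5) = 5
mq1 → mq2 → web2 → api2 → db2: max(5, 3, 1, 5) = 5
mq1 → mq2 → web2 → lb1 → db2: max(5, 3, 3, 11) = 11
The minimum achievable maximum is 5.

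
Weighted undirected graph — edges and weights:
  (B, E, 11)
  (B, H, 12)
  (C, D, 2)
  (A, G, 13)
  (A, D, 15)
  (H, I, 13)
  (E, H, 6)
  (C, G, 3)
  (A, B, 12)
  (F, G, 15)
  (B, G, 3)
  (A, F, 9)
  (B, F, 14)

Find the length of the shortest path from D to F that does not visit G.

24

Candidate routes:
D -> A -> F: 15 + 9 = 24
D -> A -> B -> F: 15 + 12 + 14 = 41
The minimum is 24.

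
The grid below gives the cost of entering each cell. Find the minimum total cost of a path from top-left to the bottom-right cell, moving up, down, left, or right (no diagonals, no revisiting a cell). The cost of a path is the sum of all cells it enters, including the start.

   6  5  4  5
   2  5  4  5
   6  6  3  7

27

Take (0,0)→(1,0)→(1,1)→(1,2)→(2,2)→(2,3) for a total of 6 + 2 + 5 + 4 + 3 + 7 = 27.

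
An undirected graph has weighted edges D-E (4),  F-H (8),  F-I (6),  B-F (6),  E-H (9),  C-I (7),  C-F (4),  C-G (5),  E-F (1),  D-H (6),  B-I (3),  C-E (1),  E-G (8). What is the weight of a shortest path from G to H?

Some routes from G to H:
G -> E -> F -> H: 8 + 1 + 8 = 17
G -> C -> E -> D -> H: 5 + 1 + 4 + 6 = 16
G -> C -> E -> F -> H: 5 + 1 + 1 + 8 = 15
G -> C -> E -> H: 5 + 1 + 9 = 15
G -> E -> H: 8 + 9 = 17
G -> C -> F -> H: 5 + 4 + 8 = 17
Best route has total 15.

15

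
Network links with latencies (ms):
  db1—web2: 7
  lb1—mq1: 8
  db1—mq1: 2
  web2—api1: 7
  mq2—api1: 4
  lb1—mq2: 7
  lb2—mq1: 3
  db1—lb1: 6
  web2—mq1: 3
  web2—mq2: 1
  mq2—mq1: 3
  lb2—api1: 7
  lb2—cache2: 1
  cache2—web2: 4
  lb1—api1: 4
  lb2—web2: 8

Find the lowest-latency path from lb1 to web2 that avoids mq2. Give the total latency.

11

A few of the lb1→web2 routes:
lb1→mq1→web2: 8 + 3 = 11
lb1→db1→mq1→web2: 6 + 2 + 3 = 11
lb1→api1→web2: 4 + 7 = 11
lb1→db1→web2: 6 + 7 = 13
Shortest: 11 ms.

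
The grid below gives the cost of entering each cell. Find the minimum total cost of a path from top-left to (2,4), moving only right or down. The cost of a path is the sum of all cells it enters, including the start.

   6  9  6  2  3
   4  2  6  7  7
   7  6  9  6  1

Path (0,0) -> (1,0) -> (1,1) -> (1,2) -> (1,3) -> (2,3) -> (2,4): 6 + 4 + 2 + 6 + 7 + 6 + 1 = 32.
(Top row then right column would cost 34.)

32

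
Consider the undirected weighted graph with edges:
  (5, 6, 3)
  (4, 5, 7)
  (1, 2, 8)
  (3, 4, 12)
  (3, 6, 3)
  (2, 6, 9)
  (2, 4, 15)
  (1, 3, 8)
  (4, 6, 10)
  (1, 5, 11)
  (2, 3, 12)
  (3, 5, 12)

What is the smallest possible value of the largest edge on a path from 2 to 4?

Some routes from 2 to 4:
2 -> 1 -> 3 -> 6 -> 5 -> 4: max(8, 8, 3, 3, 7) = 8
2 -> 6 -> 5 -> 4: max(9, 3, 7) = 9
2 -> 6 -> 4: max(9, 10) = 10
2 -> 1 -> 3 -> 6 -> 4: max(8, 8, 3, 10) = 10
Best route has worst link 8.

8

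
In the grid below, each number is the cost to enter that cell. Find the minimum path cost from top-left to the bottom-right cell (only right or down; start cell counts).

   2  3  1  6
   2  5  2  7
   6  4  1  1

10

Take r0c0 → r0c1 → r0c2 → r1c2 → r2c2 → r2c3 for a total of 2 + 3 + 1 + 2 + 1 + 1 = 10.
For comparison, the top-then-right route costs 20.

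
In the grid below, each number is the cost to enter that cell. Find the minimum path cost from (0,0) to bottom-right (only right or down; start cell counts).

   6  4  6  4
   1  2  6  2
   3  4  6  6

23

Take (0,0) (1,0) (1,1) (1,2) (1,3) (2,3) for a total of 6 + 1 + 2 + 6 + 2 + 6 = 23.
(Top row then right column would cost 28.)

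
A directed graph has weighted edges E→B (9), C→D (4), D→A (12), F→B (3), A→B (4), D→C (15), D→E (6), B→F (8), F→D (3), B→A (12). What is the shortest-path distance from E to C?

Routes from E to C:
E → B → F → D → C: 9 + 8 + 3 + 15 = 35
Shortest: 35.

35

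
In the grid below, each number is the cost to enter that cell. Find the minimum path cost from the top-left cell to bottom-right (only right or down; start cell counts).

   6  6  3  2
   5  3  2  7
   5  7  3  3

Cheapest: r0c0 r1c0 r1c1 r1c2 r2c2 r2c3
  6 + 5 + 3 + 2 + 3 + 3 = 22

22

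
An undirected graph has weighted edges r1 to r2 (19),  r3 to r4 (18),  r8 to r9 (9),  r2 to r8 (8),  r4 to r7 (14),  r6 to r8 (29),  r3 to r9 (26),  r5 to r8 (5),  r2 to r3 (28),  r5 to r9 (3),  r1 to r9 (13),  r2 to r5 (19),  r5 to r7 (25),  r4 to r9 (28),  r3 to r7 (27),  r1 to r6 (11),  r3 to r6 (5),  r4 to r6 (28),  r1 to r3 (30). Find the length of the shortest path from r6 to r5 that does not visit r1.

34

A few of the r6→r5 routes:
r6-r8-r5: 29 + 5 = 34
r6-r3-r9-r5: 5 + 26 + 3 = 34
r6-r8-r9-r5: 29 + 9 + 3 = 41
The minimum is 34.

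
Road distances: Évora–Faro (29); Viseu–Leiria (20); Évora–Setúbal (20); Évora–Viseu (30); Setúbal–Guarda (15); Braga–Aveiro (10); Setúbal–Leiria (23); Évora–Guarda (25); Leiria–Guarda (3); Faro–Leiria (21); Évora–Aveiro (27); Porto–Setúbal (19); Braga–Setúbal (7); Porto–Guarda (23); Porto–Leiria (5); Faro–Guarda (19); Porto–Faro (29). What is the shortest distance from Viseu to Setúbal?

38

Comparing a few candidate routes:
Viseu → Leiria → Porto → Guarda → Setúbal: 20 + 5 + 23 + 15 = 63
Viseu → Leiria → Porto → Setúbal: 20 + 5 + 19 = 44
Viseu → Leiria → Setúbal: 20 + 23 = 43
Viseu → Leiria → Guarda → Setúbal: 20 + 3 + 15 = 38
Viseu → Évora → Setúbal: 30 + 20 = 50
Shortest: 38.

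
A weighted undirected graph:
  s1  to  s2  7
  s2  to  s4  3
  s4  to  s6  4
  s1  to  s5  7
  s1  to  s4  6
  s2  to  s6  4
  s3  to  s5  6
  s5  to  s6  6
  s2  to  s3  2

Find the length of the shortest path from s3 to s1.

9

Checking several routes:
s3 -> s2 -> s6 -> s4 -> s1: 2 + 4 + 4 + 6 = 16
s3 -> s2 -> s4 -> s1: 2 + 3 + 6 = 11
s3 -> s5 -> s1: 6 + 7 = 13
s3 -> s2 -> s1: 2 + 7 = 9
s3 -> s2 -> s6 -> s5 -> s1: 2 + 4 + 6 + 7 = 19
Best route has total 9.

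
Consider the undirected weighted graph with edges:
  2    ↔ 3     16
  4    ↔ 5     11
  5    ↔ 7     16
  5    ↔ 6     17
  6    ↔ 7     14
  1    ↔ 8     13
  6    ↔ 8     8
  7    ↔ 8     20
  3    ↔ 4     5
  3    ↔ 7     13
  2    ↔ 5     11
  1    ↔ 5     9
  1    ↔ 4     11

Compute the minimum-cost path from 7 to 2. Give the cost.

A few of the 7→2 routes:
7 → 6 → 5 → 2: 14 + 17 + 11 = 42
7 → 5 → 2: 16 + 11 = 27
7 → 3 → 2: 13 + 16 = 29
7 → 3 → 4 → 5 → 2: 13 + 5 + 11 + 11 = 40
Shortest: 27.

27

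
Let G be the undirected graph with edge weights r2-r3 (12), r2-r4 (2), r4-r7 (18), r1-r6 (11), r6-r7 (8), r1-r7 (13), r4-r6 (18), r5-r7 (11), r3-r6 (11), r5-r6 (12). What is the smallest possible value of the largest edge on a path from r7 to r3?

A few of the r7→r3 routes:
r7→r1→r6→r3: max(13, 11, 11) = 13
r7→r5→r6→r3: max(11, 12, 11) = 12
r7→r6→r3: max(8, 11) = 11
r7→r5→r6→r4→r2→r3: max(11, 12, 18, 2, 12) = 18
Best route has worst link 11.

11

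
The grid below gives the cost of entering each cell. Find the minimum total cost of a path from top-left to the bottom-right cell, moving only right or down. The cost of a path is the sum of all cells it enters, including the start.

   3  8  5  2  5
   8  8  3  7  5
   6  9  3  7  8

36

Best path: (0,0) (0,1) (0,2) (0,3) (0,4) (1,4) (2,4)
Cost: 3 + 8 + 5 + 2 + 5 + 5 + 8 = 36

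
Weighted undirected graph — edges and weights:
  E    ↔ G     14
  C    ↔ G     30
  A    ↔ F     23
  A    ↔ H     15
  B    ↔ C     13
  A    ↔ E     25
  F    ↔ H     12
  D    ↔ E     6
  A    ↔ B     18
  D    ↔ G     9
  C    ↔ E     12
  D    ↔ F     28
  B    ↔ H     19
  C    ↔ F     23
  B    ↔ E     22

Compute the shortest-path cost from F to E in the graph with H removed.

Checking several routes:
F-D-G-E: 28 + 9 + 14 = 51
F-A-E: 23 + 25 = 48
F-C-B-E: 23 + 13 + 22 = 58
F-C-E: 23 + 12 = 35
F-A-B-E: 23 + 18 + 22 = 63
F-D-E: 28 + 6 = 34
Best route has total 34.

34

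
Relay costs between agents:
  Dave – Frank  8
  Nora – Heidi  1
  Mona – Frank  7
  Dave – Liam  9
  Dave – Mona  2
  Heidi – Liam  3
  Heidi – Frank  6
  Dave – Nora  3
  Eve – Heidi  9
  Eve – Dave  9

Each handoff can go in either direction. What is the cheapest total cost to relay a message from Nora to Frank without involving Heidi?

Routes from Nora to Frank avoiding Heidi:
Nora → Dave → Frank: 3 + 8 = 11
Nora → Dave → Mona → Frank: 3 + 2 + 7 = 12
Shortest: 11.

11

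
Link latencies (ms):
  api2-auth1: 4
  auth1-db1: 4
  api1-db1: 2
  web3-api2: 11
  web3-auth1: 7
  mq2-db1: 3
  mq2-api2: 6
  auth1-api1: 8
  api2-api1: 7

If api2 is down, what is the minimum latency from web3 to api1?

13

Candidate routes:
web3 -> auth1 -> api1: 7 + 8 = 15
web3 -> auth1 -> db1 -> api1: 7 + 4 + 2 = 13
Best route has total 13 ms.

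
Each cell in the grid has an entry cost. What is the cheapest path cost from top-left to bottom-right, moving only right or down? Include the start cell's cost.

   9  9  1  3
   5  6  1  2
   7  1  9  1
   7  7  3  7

30

Path [0,0] -> [0,1] -> [0,2] -> [1,2] -> [1,3] -> [2,3] -> [3,3]: 9 + 9 + 1 + 1 + 2 + 1 + 7 = 30.
For comparison, the top-then-right route costs 32.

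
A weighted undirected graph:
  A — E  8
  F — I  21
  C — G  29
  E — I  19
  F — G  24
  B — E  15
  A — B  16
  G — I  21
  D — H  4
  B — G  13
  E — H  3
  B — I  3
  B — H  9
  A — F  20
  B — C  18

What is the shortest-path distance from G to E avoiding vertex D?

25

Comparing a few candidate routes:
G → B → I → E: 13 + 3 + 19 = 35
G → B → H → E: 13 + 9 + 3 = 25
G → B → E: 13 + 15 = 28
Shortest: 25.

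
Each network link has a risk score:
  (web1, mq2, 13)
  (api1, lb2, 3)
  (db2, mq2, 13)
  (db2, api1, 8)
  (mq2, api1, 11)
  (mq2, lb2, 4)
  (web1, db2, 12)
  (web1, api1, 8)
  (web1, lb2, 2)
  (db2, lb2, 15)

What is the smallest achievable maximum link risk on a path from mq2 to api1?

4

Comparing a few candidate routes:
mq2 - lb2 - api1: max(4, 3) = 4
mq2 - lb2 - web1 - api1: max(4, 2, 8) = 8
mq2 - api1: max(11) = 11
mq2 - db2 - web1 - api1: max(13, 12, 8) = 13
mq2 - db2 - web1 - lb2 - api1: max(13, 12, 2, 3) = 13
mq2 - lb2 - web1 - db2 - api1: max(4, 2, 12, 8) = 12
The minimum achievable maximum is 4.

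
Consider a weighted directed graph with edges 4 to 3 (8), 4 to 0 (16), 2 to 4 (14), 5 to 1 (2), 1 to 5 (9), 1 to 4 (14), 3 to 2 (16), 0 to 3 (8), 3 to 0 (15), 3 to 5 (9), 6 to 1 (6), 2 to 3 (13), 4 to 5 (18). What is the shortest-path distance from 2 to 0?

28

Paths from 2 to 0:
2 -> 3 -> 5 -> 1 -> 4 -> 0: 13 + 9 + 2 + 14 + 16 = 54
2 -> 4 -> 0: 14 + 16 = 30
2 -> 3 -> 0: 13 + 15 = 28
2 -> 4 -> 3 -> 0: 14 + 8 + 15 = 37
Best route has total 28.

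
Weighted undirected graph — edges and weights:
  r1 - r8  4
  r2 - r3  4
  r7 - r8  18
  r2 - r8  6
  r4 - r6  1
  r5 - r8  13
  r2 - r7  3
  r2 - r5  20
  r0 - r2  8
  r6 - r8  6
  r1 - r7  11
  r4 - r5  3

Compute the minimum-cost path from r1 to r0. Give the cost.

18

Comparing a few candidate routes:
r1 - r8 - r6 - r4 - r5 - r2 - r0: 4 + 6 + 1 + 3 + 20 + 8 = 42
r1 - r8 - r7 - r2 - r0: 4 + 18 + 3 + 8 = 33
r1 - r7 - r2 - r0: 11 + 3 + 8 = 22
r1 - r8 - r5 - r2 - r0: 4 + 13 + 20 + 8 = 45
r1 - r7 - r8 - r2 - r0: 11 + 18 + 6 + 8 = 43
r1 - r8 - r2 - r0: 4 + 6 + 8 = 18
Shortest: 18.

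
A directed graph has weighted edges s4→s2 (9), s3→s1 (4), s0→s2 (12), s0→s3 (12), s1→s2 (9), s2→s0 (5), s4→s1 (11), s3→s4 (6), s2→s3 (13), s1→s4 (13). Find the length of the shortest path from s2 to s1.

Comparing a few candidate routes:
s2→s3→s1: 13 + 4 = 17
s2→s3→s4→s1: 13 + 6 + 11 = 30
s2→s0→s3→s1: 5 + 12 + 4 = 21
Best route has total 17.

17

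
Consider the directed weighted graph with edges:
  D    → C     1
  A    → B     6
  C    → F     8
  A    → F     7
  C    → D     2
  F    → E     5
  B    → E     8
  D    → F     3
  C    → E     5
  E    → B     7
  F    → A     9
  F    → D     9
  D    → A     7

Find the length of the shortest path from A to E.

12

Paths from A to E:
A -> F -> D -> C -> E: 7 + 9 + 1 + 5 = 22
A -> B -> E: 6 + 8 = 14
A -> F -> E: 7 + 5 = 12
Best route has total 12.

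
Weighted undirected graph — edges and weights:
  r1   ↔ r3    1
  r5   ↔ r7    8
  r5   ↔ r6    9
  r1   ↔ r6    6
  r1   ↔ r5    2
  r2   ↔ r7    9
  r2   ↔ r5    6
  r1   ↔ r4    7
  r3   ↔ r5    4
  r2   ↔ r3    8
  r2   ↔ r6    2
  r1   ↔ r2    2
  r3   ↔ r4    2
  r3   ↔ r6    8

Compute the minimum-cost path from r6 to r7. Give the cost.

Checking several routes:
r6 → r2 → r7: 2 + 9 = 11
r6 → r1 → r5 → r7: 6 + 2 + 8 = 16
r6 → r2 → r1 → r5 → r7: 2 + 2 + 2 + 8 = 14
r6 → r2 → r5 → r7: 2 + 6 + 8 = 16
The minimum is 11.

11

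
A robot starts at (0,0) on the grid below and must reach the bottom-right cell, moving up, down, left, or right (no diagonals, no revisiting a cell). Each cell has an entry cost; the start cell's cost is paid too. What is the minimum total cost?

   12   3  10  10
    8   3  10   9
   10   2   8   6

Best path: [0,0] -> [0,1] -> [1,1] -> [2,1] -> [2,2] -> [2,3]
Cost: 12 + 3 + 3 + 2 + 8 + 6 = 34

34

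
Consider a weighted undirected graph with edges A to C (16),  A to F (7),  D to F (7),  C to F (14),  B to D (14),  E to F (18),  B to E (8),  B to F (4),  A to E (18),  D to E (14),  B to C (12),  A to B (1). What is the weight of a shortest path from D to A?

12

Some routes from D to A:
D -> F -> A: 7 + 7 = 14
D -> B -> A: 14 + 1 = 15
D -> E -> B -> A: 14 + 8 + 1 = 23
D -> F -> B -> A: 7 + 4 + 1 = 12
Best route has total 12.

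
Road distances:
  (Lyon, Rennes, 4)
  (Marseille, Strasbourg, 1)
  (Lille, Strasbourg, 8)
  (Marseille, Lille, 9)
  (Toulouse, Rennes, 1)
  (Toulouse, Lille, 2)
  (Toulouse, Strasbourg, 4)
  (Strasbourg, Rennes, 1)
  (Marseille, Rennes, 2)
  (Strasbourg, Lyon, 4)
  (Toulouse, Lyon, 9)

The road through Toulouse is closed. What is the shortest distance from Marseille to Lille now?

9

Some routes from Marseille to Lille avoiding Toulouse:
Marseille -> Lille: 9
Marseille -> Strasbourg -> Lille: 1 + 8 = 9
Marseille -> Rennes -> Strasbourg -> Lille: 2 + 1 + 8 = 11
Shortest: 9.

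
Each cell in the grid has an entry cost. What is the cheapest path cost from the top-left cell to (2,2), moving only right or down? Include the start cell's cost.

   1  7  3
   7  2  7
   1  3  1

13

Cheapest: (0,0)→(1,0)→(2,0)→(2,1)→(2,2)
  1 + 7 + 1 + 3 + 1 = 13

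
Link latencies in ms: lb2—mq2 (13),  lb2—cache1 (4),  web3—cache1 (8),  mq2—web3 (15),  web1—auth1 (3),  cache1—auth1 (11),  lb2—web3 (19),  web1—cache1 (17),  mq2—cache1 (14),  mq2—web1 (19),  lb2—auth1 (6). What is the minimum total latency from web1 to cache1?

13

Some routes from web1 to cache1:
web1-auth1-lb2-cache1: 3 + 6 + 4 = 13
web1-mq2-cache1: 19 + 14 = 33
web1-cache1: 17
web1-auth1-cache1: 3 + 11 = 14
Shortest: 13 ms.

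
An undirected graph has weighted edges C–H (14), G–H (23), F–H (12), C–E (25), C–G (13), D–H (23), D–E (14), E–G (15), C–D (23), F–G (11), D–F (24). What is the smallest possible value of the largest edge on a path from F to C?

Checking several routes:
F -> G -> E -> D -> C: max(11, 15, 14, 23) = 23
F -> G -> E -> D -> H -> C: max(11, 15, 14, 23, 14) = 23
F -> G -> H -> D -> C: max(11, 23, 23, 23) = 23
F -> G -> C: max(11, 13) = 13
F -> H -> C: max(12, 14) = 14
The minimum achievable maximum is 13.

13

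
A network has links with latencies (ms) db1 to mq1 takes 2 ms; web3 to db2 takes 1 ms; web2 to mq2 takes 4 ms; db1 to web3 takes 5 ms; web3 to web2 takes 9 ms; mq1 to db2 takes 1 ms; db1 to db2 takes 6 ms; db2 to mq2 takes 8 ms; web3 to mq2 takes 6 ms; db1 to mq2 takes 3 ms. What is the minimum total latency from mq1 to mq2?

5

Checking several routes:
mq1-db2-mq2: 1 + 8 = 9
mq1-db2-web3-db1-mq2: 1 + 1 + 5 + 3 = 10
mq1-db2-web3-mq2: 1 + 1 + 6 = 8
mq1-db1-mq2: 2 + 3 = 5
mq1-db2-db1-mq2: 1 + 6 + 3 = 10
Best route has total 5 ms.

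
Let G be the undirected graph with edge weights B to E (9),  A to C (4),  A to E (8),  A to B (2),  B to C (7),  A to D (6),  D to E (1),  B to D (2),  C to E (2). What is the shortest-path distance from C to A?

4

A few of the C→A routes:
C → A: 4
C → E → D → B → A: 2 + 1 + 2 + 2 = 7
C → B → A: 7 + 2 = 9
Shortest: 4.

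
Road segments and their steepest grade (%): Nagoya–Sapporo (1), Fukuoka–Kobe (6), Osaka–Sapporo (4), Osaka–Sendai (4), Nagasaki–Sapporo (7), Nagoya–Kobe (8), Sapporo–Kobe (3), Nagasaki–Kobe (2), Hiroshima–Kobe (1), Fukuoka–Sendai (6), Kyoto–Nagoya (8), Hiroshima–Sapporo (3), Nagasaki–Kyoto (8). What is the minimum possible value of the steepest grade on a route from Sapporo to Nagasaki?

3

Comparing a few candidate routes:
Sapporo-Nagasaki: max(7) = 7
Sapporo-Kobe-Nagoya-Kyoto-Nagasaki: max(3, 8, 8, 8) = 8
Sapporo-Kobe-Nagasaki: max(3, 2) = 3
Sapporo-Osaka-Sendai-Fukuoka-Kobe-Nagasaki: max(4, 4, 6, 6, 2) = 6
Sapporo-Hiroshima-Kobe-Nagasaki: max(3, 1, 2) = 3
Smallest bottleneck: 3%.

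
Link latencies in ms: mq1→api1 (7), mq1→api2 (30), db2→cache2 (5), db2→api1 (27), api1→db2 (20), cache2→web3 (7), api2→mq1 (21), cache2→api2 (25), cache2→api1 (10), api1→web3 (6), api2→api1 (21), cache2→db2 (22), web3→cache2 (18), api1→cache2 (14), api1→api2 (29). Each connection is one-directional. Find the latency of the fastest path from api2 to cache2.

Checking several routes:
api2→mq1→api1→cache2: 21 + 7 + 14 = 42
api2→api1→db2→cache2: 21 + 20 + 5 = 46
api2→api1→cache2: 21 + 14 = 35
api2→mq1→api1→web3→cache2: 21 + 7 + 6 + 18 = 52
api2→api1→web3→cache2: 21 + 6 + 18 = 45
Shortest: 35 ms.

35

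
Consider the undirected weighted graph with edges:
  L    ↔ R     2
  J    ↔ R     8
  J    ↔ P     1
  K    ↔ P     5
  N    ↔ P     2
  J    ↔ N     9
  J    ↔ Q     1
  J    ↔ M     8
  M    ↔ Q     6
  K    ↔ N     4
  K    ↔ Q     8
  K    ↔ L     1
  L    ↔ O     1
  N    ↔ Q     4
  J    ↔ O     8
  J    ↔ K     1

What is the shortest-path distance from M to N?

10

Comparing a few candidate routes:
M-Q-J-P-N: 6 + 1 + 1 + 2 = 10
M-J-P-N: 8 + 1 + 2 = 11
M-Q-N: 6 + 4 = 10
The minimum is 10.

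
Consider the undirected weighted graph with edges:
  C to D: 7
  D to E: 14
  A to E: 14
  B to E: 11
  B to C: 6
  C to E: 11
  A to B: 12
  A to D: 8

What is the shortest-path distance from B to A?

12

Some routes from B to A:
B -> C -> E -> A: 6 + 11 + 14 = 31
B -> A: 12
B -> E -> A: 11 + 14 = 25
B -> E -> D -> A: 11 + 14 + 8 = 33
B -> C -> D -> A: 6 + 7 + 8 = 21
Shortest: 12.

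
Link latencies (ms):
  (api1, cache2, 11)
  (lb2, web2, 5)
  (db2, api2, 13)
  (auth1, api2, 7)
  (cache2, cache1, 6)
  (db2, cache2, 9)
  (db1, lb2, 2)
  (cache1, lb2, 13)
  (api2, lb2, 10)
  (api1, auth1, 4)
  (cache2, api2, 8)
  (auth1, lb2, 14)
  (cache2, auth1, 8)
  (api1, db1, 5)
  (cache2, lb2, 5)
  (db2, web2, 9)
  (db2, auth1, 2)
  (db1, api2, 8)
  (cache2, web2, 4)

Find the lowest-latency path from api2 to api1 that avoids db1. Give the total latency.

Comparing a few candidate routes:
api2→cache2→api1: 8 + 11 = 19
api2→db2→auth1→api1: 13 + 2 + 4 = 19
api2→auth1→api1: 7 + 4 = 11
The minimum is 11 ms.

11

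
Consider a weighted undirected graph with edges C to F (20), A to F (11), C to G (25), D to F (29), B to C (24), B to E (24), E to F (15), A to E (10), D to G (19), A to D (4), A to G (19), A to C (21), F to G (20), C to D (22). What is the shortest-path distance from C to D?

22

Comparing a few candidate routes:
C → D: 22
C → A → D: 21 + 4 = 25
C → F → A → D: 20 + 11 + 4 = 35
The minimum is 22.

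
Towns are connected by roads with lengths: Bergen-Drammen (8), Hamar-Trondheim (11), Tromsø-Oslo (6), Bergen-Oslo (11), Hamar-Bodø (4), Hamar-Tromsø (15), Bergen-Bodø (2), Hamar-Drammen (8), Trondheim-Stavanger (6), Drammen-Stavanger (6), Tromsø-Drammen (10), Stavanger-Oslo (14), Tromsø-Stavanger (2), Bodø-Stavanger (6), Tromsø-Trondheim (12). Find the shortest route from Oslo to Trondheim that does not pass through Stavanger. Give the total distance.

Checking several routes:
Oslo - Tromsø - Drammen - Hamar - Trondheim: 6 + 10 + 8 + 11 = 35
Oslo - Tromsø - Trondheim: 6 + 12 = 18
Oslo - Bergen - Bodø - Hamar - Trondheim: 11 + 2 + 4 + 11 = 28
Oslo - Bergen - Drammen - Tromsø - Trondheim: 11 + 8 + 10 + 12 = 41
Oslo - Bergen - Drammen - Hamar - Trondheim: 11 + 8 + 8 + 11 = 38
Oslo - Tromsø - Hamar - Trondheim: 6 + 15 + 11 = 32
Best route has total 18.

18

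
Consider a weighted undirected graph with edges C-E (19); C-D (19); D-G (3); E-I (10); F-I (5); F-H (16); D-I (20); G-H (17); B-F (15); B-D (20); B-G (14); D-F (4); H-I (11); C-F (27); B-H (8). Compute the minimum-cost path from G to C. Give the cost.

22

Comparing a few candidate routes:
G→D→F→I→E→C: 3 + 4 + 5 + 10 + 19 = 41
G→D→I→E→C: 3 + 20 + 10 + 19 = 52
G→D→F→C: 3 + 4 + 27 = 34
G→B→F→D→C: 14 + 15 + 4 + 19 = 52
G→D→C: 3 + 19 = 22
Best route has total 22.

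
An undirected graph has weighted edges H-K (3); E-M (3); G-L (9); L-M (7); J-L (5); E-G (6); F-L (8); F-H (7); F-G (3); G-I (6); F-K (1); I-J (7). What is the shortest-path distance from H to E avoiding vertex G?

22

Candidate routes:
H - K - F - L - M - E: 3 + 1 + 8 + 7 + 3 = 22
H - F - L - M - E: 7 + 8 + 7 + 3 = 25
Best route has total 22.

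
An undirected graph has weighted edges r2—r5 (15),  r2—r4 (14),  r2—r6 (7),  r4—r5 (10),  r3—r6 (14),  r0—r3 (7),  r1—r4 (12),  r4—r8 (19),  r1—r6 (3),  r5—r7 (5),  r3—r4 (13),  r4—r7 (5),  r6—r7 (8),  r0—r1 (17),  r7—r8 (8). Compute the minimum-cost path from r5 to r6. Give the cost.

Comparing a few candidate routes:
r5 -> r2 -> r6: 15 + 7 = 22
r5 -> r7 -> r6: 5 + 8 = 13
r5 -> r4 -> r7 -> r6: 10 + 5 + 8 = 23
Shortest: 13.

13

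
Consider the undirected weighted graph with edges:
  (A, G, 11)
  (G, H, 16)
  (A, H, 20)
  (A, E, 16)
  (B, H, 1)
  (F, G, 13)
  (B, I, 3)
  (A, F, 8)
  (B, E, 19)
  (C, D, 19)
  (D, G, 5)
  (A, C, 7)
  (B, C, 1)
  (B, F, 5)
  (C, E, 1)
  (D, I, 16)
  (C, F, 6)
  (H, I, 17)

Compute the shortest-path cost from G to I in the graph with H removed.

A few of the G→I routes:
G -> D -> I: 5 + 16 = 21
G -> F -> B -> I: 13 + 5 + 3 = 21
G -> A -> C -> B -> I: 11 + 7 + 1 + 3 = 22
The minimum is 21.

21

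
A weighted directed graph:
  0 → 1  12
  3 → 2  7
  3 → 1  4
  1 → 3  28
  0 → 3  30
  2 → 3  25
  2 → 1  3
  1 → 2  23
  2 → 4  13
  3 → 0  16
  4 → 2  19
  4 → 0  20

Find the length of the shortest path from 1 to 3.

Paths from 1 to 3:
1-3: 28
1-2-3: 23 + 25 = 48
1-2-4-0-3: 23 + 13 + 20 + 30 = 86
Best route has total 28.

28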